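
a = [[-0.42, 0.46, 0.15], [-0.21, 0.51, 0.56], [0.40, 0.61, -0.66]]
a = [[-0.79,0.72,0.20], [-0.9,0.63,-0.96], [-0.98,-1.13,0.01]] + [[0.37, -0.26, -0.05], [0.69, -0.12, 1.52], [1.38, 1.74, -0.67]]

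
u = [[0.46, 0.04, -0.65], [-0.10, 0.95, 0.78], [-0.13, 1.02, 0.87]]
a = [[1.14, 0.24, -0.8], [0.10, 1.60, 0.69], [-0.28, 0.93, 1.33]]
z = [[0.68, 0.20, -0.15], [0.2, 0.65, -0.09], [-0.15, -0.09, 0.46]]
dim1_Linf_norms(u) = [0.65, 0.95, 1.02]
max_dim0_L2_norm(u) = 1.39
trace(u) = 2.28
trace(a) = 4.07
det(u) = -0.00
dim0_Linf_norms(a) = [1.14, 1.6, 1.33]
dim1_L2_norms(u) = [0.8, 1.23, 1.35]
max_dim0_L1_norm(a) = 2.82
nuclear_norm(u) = 2.54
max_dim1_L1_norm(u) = 2.02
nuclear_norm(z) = 1.79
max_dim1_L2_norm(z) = 0.72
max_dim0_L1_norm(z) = 1.03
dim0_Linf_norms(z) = [0.68, 0.65, 0.46]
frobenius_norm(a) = 2.78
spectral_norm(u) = 1.88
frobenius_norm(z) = 1.11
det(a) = 1.18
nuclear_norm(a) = 4.15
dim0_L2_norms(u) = [0.49, 1.39, 1.34]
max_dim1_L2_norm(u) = 1.35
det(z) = 0.17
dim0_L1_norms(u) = [0.69, 2.01, 2.3]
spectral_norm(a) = 2.34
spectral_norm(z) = 0.93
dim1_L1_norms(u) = [1.15, 1.83, 2.02]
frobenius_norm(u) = 1.99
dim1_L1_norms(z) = [1.03, 0.94, 0.7]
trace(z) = 1.79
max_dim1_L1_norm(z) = 1.03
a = u + z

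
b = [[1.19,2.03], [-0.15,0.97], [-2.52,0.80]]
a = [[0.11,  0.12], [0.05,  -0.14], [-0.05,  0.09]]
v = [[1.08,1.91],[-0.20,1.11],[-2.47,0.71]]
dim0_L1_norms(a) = [0.21, 0.35]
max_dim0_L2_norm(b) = 2.79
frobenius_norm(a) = 0.24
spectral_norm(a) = 0.21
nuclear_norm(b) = 5.18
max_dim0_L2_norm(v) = 2.7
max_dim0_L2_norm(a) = 0.21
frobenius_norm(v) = 3.56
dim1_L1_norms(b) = [3.22, 1.12, 3.32]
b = v + a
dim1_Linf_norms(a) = [0.12, 0.14, 0.09]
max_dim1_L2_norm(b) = 2.64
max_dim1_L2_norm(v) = 2.57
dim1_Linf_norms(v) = [1.91, 1.11, 2.47]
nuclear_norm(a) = 0.34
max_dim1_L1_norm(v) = 3.18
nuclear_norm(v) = 5.02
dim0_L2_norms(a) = [0.13, 0.21]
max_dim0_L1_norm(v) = 3.75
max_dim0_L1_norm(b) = 3.86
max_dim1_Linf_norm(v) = 2.47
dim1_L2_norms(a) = [0.16, 0.15, 0.1]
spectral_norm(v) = 2.70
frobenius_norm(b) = 3.67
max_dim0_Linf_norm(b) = 2.52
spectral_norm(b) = 2.80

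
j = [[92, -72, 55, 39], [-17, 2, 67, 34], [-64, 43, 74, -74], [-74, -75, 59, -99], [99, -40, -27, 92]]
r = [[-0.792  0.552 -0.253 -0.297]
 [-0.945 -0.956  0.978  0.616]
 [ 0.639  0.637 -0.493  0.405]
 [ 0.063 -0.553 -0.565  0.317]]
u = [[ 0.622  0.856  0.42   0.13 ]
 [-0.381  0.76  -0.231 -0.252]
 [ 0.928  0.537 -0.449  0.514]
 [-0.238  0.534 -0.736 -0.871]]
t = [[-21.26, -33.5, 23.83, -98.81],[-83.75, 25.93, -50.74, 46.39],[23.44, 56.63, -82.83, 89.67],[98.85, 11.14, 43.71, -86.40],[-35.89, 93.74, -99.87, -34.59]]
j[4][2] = -27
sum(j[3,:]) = -189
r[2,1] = 0.637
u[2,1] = 0.537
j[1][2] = 67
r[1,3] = 0.616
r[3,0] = 0.063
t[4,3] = -34.59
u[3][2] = -0.736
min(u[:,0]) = -0.381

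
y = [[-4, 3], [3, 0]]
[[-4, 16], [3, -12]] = y@[[1, -4], [0, 0]]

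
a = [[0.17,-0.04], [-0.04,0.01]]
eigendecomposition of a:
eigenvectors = [[0.97, 0.23], [-0.23, 0.97]]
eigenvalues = [0.18, 0.0]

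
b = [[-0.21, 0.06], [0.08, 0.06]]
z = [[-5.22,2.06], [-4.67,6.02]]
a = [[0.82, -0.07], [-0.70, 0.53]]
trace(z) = 0.80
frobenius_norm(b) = 0.24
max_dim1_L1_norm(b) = 0.27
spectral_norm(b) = 0.23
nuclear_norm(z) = 11.54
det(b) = -0.02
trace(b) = -0.15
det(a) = 0.39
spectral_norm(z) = 9.16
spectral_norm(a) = 1.16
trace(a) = 1.35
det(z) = -21.80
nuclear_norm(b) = 0.30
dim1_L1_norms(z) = [7.28, 10.69]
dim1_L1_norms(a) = [0.89, 1.23]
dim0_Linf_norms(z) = [5.22, 6.02]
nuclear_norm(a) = 1.49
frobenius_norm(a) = 1.20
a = b @ z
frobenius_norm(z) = 9.46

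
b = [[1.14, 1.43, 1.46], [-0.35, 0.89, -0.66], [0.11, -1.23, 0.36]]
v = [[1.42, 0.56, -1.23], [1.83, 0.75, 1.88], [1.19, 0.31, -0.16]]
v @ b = [[1.29, 4.04, 1.26], [2.03, 0.97, 2.85], [1.23, 2.17, 1.48]]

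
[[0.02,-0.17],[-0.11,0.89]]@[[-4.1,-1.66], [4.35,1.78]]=[[-0.82, -0.34], [4.32, 1.77]]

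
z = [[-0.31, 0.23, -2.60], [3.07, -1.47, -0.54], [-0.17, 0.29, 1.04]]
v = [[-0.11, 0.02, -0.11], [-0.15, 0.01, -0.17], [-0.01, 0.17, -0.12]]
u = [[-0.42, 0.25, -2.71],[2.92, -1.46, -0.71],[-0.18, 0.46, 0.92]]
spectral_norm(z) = 3.48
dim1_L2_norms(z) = [2.63, 3.45, 1.09]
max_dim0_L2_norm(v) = 0.24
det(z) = -1.95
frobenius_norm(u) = 4.45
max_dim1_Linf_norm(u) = 2.92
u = v + z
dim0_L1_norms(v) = [0.27, 0.2, 0.4]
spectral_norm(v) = 0.31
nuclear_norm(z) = 6.48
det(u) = -3.14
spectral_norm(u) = 3.41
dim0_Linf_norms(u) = [2.92, 1.46, 2.71]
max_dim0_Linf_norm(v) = 0.17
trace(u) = -0.96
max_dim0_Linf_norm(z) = 3.07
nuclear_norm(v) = 0.48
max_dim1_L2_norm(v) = 0.23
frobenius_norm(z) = 4.47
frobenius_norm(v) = 0.35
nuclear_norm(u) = 6.58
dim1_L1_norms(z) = [3.14, 5.08, 1.5]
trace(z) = -0.74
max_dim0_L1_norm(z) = 4.18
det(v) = -0.00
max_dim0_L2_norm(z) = 3.09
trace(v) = -0.22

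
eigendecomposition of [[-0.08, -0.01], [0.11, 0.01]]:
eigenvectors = [[-0.57, 0.13], [0.82, -0.99]]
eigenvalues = [-0.07, -0.0]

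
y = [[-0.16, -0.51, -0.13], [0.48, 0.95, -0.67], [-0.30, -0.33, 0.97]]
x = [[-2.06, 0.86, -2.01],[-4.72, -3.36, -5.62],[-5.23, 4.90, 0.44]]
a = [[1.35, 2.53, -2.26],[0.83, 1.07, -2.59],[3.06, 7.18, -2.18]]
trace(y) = 1.76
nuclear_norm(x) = 16.63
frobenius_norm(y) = 1.74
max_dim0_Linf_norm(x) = 5.62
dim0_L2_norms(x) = [7.34, 6.0, 5.98]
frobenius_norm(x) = 11.21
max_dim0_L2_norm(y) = 1.19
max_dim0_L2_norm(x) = 7.34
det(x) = 55.19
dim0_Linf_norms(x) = [5.23, 4.9, 5.62]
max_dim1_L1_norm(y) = 2.1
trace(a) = 0.24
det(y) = 0.01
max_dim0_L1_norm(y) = 1.79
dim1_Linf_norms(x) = [2.06, 5.62, 5.23]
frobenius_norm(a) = 9.36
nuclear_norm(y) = 2.28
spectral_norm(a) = 9.05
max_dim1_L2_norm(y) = 1.26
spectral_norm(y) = 1.60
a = x @ y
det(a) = 0.41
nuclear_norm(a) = 11.45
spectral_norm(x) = 8.65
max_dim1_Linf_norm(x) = 5.62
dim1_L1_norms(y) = [0.8, 2.1, 1.6]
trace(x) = -4.98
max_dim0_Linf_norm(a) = 7.18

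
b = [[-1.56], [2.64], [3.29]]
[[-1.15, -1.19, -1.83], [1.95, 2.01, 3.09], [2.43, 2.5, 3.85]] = b @ [[0.74,0.76,1.17]]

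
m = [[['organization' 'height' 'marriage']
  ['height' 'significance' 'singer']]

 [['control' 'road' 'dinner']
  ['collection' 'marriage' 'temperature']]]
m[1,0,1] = 'road'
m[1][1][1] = 'marriage'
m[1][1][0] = 'collection'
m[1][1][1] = 'marriage'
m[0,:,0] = ['organization', 'height']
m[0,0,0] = 'organization'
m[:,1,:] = [['height', 'significance', 'singer'], ['collection', 'marriage', 'temperature']]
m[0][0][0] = 'organization'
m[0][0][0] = 'organization'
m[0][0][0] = 'organization'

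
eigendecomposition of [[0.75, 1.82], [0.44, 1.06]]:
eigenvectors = [[-0.92, -0.86], [0.38, -0.50]]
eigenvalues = [-0.0, 1.81]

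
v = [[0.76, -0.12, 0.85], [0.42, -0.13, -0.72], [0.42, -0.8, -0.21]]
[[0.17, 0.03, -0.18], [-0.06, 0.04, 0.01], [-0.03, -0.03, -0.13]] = v @ [[0.09, 0.08, -0.1], [0.05, 0.09, 0.14], [0.13, -0.02, -0.1]]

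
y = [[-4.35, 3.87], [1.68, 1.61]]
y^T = [[-4.35, 1.68], [3.87, 1.61]]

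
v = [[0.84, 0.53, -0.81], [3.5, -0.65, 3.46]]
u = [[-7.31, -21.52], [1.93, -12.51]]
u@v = [[-81.46, 10.11, -68.54], [-42.16, 9.15, -44.85]]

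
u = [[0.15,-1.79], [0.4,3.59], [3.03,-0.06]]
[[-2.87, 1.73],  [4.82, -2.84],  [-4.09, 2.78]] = u @ [[-1.32, 0.90],[1.49, -0.89]]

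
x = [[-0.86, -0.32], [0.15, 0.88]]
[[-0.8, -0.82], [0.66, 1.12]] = x@[[0.69, 0.51], [0.63, 1.19]]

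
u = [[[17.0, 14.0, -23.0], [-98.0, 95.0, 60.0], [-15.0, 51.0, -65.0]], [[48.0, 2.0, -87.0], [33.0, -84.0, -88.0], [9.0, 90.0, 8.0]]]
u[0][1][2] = 60.0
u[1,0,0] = 48.0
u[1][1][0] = 33.0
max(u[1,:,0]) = 48.0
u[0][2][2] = -65.0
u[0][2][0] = -15.0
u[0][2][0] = -15.0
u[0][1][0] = -98.0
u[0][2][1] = 51.0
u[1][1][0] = 33.0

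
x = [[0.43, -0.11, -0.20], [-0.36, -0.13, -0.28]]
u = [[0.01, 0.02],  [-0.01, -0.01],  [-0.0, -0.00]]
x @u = [[0.01, 0.01], [-0.00, -0.01]]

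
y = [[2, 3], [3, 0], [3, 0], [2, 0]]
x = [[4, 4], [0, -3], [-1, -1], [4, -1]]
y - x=[[-2, -1], [3, 3], [4, 1], [-2, 1]]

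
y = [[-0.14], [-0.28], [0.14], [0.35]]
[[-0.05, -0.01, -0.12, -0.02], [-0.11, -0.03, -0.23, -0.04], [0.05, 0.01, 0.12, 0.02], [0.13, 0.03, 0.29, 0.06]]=y@[[0.38, 0.09, 0.83, 0.16]]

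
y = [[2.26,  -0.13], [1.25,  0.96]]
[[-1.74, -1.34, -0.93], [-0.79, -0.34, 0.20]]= y@[[-0.76,-0.57,-0.37], [0.17,0.39,0.69]]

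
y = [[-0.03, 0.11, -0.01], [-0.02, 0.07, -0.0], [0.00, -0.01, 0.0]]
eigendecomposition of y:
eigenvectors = [[0.86, -0.9, 0.88], [0.5, -0.30, 0.23], [-0.14, 0.3, 0.41]]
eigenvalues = [0.04, 0.01, -0.01]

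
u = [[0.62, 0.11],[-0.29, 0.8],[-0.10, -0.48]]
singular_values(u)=[0.96, 0.67]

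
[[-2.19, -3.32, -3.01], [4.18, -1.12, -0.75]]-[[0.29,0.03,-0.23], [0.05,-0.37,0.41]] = [[-2.48, -3.35, -2.78], [4.13, -0.75, -1.16]]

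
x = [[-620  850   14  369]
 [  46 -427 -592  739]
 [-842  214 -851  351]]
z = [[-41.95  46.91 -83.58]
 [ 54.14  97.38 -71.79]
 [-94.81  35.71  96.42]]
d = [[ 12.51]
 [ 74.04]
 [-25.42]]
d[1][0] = 74.04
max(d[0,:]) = 12.51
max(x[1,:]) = 739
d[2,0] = -25.42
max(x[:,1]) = 850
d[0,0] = 12.51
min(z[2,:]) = -94.81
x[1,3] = 739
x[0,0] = -620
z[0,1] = 46.91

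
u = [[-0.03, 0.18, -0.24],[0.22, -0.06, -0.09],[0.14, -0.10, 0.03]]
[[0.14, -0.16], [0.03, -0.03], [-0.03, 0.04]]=u@[[-0.19, 0.22], [-0.16, 0.19], [-0.67, 0.79]]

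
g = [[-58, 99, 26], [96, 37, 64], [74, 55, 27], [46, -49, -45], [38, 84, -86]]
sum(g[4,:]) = 36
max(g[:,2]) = 64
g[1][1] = 37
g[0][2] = 26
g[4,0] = 38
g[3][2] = -45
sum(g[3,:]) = -48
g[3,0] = 46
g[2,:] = [74, 55, 27]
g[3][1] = -49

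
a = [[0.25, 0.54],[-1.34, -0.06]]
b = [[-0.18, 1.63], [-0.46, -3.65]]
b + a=[[0.07, 2.17], [-1.80, -3.71]]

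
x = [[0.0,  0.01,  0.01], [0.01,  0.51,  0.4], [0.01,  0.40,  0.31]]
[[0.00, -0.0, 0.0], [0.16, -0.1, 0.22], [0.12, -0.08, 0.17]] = x @ [[0.04, -0.44, -0.38], [0.33, -0.4, 0.32], [-0.03, 0.26, 0.14]]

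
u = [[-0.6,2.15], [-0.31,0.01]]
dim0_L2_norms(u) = [0.68, 2.15]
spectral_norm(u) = 2.23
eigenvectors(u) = [[(0.93+0j),  (0.93-0j)], [(0.13+0.33j),  0.13-0.33j]]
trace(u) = -0.59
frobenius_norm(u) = 2.25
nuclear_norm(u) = 2.53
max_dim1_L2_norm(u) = 2.23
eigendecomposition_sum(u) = [[(-0.3+0.32j), 1.08+0.42j],  [-0.16-0.06j, 0.44j]] + [[(-0.3-0.32j), (1.08-0.42j)], [(-0.16+0.06j), 0.00-0.44j]]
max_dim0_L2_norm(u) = 2.15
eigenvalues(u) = [(-0.3+0.76j), (-0.3-0.76j)]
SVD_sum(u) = [[-0.61, 2.15], [-0.03, 0.09]] + [[0.01, 0.0], [-0.28, -0.08]]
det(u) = 0.66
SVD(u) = [[-1.0, -0.04], [-0.04, 1.00]] @ diag([2.2341208098803924, 0.29564202485332963]) @ [[0.27, -0.96], [-0.96, -0.27]]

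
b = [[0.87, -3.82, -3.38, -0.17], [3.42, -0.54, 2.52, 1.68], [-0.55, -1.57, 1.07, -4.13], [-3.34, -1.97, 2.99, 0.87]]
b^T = [[0.87,3.42,-0.55,-3.34], [-3.82,-0.54,-1.57,-1.97], [-3.38,2.52,1.07,2.99], [-0.17,1.68,-4.13,0.87]]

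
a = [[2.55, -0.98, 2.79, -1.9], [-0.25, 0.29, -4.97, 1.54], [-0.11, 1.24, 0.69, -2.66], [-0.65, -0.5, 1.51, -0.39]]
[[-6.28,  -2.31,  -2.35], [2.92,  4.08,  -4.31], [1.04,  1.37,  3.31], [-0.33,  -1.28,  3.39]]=a @ [[-1.45, -0.18, -2.69], [1.23, 0.29, -0.54], [-0.4, -0.99, 0.59], [0.14, -0.63, -1.23]]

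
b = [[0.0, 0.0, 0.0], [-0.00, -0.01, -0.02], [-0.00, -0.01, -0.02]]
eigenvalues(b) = [-0.03, 0.0, 0.0]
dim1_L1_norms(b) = [0.0, 0.03, 0.03]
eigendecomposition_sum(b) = [[-0.0, -0.0, -0.00], [-0.00, -0.01, -0.02], [-0.00, -0.01, -0.02]] + [[0.00,0.0,0.0], [0.00,0.00,-0.0], [0.0,-0.0,0.0]] + [[0.0, 0.0, 0.0], [0.0, 0.0, 0.00], [0.00, 0.00, 0.00]]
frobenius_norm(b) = 0.03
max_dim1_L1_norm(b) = 0.03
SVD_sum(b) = [[0.0,0.0,0.00], [0.0,-0.01,-0.02], [0.00,-0.01,-0.02]] + [[0.0, 0.00, 0.0], [0.00, -0.0, 0.0], [0.00, 0.0, -0.00]] + [[0.0, 0.00, 0.00], [0.00, 0.0, 0.0], [0.00, 0.0, 0.00]]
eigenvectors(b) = [[0.00, 0.00, 1.0],[-0.71, -0.89, 0.00],[-0.71, 0.45, 0.0]]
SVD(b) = [[0.00, 0.0, 1.00], [-0.71, -0.71, 0.0], [-0.71, 0.71, 0.0]] @ diag([0.031622776601683784, 1.6289178630966224e-18, 0.0]) @ [[0.00,0.45,0.89],[-0.0,0.89,-0.45],[1.0,0.0,0.0]]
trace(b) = -0.03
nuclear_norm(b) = 0.03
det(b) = 0.00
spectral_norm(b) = 0.03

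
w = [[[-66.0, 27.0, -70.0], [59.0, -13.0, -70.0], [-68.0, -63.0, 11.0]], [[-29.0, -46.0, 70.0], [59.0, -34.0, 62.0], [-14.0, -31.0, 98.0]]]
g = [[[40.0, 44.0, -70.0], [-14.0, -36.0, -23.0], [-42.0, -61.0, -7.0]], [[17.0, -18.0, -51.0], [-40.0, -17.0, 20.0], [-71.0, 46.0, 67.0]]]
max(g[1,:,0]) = 17.0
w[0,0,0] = -66.0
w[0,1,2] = -70.0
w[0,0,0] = -66.0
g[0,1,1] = -36.0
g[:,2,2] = [-7.0, 67.0]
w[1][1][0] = 59.0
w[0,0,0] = -66.0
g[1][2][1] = 46.0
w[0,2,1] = -63.0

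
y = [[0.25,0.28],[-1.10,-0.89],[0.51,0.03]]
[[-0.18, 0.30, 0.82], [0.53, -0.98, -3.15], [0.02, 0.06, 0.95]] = y@[[0.09, 0.05, 1.79], [-0.71, 1.04, 1.33]]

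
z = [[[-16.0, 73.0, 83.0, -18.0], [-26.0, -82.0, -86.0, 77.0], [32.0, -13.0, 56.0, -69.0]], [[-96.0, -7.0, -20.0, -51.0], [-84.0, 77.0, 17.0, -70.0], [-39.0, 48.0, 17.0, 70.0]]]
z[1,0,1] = -7.0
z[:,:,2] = [[83.0, -86.0, 56.0], [-20.0, 17.0, 17.0]]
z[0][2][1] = -13.0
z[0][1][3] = 77.0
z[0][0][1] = 73.0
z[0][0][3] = -18.0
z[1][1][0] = -84.0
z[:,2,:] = [[32.0, -13.0, 56.0, -69.0], [-39.0, 48.0, 17.0, 70.0]]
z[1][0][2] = -20.0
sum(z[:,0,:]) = -52.0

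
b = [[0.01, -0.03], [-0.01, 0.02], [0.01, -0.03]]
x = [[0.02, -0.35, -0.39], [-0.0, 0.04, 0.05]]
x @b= [[-0.0, 0.0], [0.00, -0.0]]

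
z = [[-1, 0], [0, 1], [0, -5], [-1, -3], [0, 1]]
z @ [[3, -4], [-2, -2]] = [[-3, 4], [-2, -2], [10, 10], [3, 10], [-2, -2]]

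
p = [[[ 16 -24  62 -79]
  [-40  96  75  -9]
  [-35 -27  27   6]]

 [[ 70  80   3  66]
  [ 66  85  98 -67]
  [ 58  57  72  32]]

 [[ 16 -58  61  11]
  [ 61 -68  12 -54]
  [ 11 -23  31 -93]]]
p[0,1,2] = 75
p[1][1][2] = 98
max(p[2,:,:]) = 61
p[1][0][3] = 66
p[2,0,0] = 16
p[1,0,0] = 70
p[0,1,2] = 75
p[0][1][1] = 96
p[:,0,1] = [-24, 80, -58]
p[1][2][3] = 32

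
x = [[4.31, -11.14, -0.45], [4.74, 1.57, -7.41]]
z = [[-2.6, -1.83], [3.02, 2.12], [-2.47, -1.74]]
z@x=[[-19.88, 26.09, 14.73], [23.06, -30.31, -17.07], [-18.89, 24.78, 14.00]]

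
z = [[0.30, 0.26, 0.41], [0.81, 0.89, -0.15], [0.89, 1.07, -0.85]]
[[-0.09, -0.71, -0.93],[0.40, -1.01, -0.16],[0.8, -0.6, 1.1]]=z@[[1.7, -0.65, -0.56], [-1.21, -0.68, 0.02], [-0.69, -0.83, -1.86]]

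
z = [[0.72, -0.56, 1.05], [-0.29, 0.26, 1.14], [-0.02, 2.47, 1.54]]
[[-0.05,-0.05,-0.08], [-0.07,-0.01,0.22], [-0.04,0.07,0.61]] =z @ [[0.03,-0.01,-0.15], [0.02,0.04,0.17], [-0.06,-0.02,0.12]]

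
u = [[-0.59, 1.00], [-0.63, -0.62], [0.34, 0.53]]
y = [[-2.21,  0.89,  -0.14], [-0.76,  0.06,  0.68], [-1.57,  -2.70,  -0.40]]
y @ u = [[0.7, -2.84], [0.64, -0.44], [2.49, -0.11]]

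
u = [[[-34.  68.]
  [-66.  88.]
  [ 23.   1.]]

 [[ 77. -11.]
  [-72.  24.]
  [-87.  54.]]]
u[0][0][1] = 68.0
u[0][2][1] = 1.0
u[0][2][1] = 1.0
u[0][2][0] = 23.0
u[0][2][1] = 1.0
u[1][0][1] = -11.0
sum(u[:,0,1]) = 57.0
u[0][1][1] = 88.0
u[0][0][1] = 68.0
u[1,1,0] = -72.0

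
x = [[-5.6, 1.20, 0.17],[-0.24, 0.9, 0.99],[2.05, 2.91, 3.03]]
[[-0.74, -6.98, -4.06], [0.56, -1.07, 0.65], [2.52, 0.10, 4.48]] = x @ [[0.26, 1.21, 0.86], [0.58, -0.07, 0.58], [0.10, -0.72, 0.34]]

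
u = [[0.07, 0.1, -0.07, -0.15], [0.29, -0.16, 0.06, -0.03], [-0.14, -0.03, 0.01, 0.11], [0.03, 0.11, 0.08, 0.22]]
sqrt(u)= [[0.35+0.13j,0.10-0.15j,-0.04+0.04j,-0.16+0.02j],  [0.24-0.35j,0.09+0.37j,0.00-0.12j,(-0.04-0.06j)],  [(-0.3+0.11j),(-0.09+0.04j),0.02+0.15j,0.12+0.00j],  [0.10+0.03j,0.14-0.09j,(0.18-0.03j),0.48+0.01j]]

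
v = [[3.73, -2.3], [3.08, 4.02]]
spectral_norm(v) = 5.13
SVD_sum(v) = [[1.21, 0.94], [3.87, 3.00]] + [[2.52, -3.24], [-0.79, 1.02]]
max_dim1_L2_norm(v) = 5.06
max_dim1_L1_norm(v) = 7.1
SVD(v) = [[-0.3, -0.95], [-0.95, 0.3]] @ diag([5.133256336546076, 4.301090487691412]) @ [[-0.79, -0.61], [-0.61, 0.79]]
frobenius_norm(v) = 6.70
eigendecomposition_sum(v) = [[1.86+1.43j, -1.15+1.68j], [1.54-2.25j, 2.01+1.22j]] + [[1.86-1.43j, -1.15-1.68j], [1.54+2.25j, (2.01-1.22j)]]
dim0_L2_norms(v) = [4.84, 4.63]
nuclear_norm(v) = 9.43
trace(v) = 7.75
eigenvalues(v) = [(3.87+2.66j), (3.87-2.66j)]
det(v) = 22.08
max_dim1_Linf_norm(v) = 4.02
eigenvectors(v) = [[0.04-0.65j, 0.04+0.65j], [-0.76+0.00j, -0.76-0.00j]]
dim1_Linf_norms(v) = [3.73, 4.02]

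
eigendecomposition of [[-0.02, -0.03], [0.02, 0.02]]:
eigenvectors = [[0.77+0.00j, 0.77-0.00j], [-0.52-0.37j, -0.52+0.37j]]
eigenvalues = [(-0+0.01j), (-0-0.01j)]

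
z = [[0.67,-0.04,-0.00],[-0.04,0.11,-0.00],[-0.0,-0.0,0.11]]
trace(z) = 0.89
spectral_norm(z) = 0.67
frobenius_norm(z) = 0.69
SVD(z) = [[-1.00, 0.00, 0.07], [0.07, 0.00, 1.0], [0.0, 1.0, 0.0]] @ diag([0.6728427124746191, 0.11, 0.107157287525381]) @ [[-1.0, 0.07, -0.00], [0.0, 0.00, 1.00], [0.07, 1.0, 0.0]]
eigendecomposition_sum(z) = [[0.67, -0.05, 0.0], [-0.05, 0.0, 0.00], [0.0, 0.00, 0.00]] + [[0.0,0.01,0.00], [0.01,0.11,0.0], [0.00,0.00,0.0]] + [[0.00, 0.0, 0.0], [0.0, 0.0, 0.0], [0.0, 0.00, 0.11]]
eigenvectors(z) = [[1.0, 0.07, 0.0], [-0.07, 1.0, 0.00], [0.0, 0.0, 1.00]]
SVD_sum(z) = [[0.67, -0.05, 0.0], [-0.05, 0.00, 0.0], [0.00, 0.0, 0.00]] + [[0.00, 0.0, 0.0],[0.0, 0.0, 0.00],[0.0, 0.0, 0.11]] + [[0.0,0.01,0.00],  [0.01,0.11,0.0],  [0.0,0.0,0.00]]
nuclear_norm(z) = 0.89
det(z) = 0.01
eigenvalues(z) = [0.67, 0.11, 0.11]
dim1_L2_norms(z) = [0.67, 0.12, 0.11]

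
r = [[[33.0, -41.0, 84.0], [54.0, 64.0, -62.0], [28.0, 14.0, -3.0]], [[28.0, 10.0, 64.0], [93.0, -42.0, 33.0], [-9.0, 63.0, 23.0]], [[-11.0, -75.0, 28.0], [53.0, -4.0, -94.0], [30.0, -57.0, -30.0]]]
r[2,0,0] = -11.0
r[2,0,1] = -75.0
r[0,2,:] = [28.0, 14.0, -3.0]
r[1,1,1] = -42.0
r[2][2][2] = -30.0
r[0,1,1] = 64.0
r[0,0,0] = 33.0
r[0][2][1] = 14.0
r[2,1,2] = -94.0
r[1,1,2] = 33.0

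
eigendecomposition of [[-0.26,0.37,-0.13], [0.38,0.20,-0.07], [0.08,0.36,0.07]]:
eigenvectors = [[0.87+0.00j,(-0.11-0.17j),(-0.11+0.17j)], [-0.46+0.00j,(-0.39-0.27j),(-0.39+0.27j)], [(0.18+0j),(-0.85+0j),-0.85-0.00j]]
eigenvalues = [(-0.48+0j), (0.25+0.13j), (0.25-0.13j)]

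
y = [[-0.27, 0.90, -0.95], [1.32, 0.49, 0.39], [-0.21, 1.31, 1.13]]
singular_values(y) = [1.87, 1.43, 1.18]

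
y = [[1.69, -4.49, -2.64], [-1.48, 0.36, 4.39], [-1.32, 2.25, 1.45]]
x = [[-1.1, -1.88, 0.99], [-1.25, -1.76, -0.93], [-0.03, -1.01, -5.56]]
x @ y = [[-0.38,6.49,-3.91], [1.72,2.89,-5.77], [8.78,-12.74,-12.42]]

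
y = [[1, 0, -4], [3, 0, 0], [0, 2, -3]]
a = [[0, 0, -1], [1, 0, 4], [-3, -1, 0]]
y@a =[[12, 4, -1], [0, 0, -3], [11, 3, 8]]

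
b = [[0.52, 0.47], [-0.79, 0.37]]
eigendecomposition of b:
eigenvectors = [[-0.08-0.61j,(-0.08+0.61j)], [0.79+0.00j,0.79-0.00j]]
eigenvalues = [(0.44+0.6j), (0.44-0.6j)]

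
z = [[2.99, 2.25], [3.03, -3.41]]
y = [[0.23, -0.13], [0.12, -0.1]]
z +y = [[3.22, 2.12], [3.15, -3.51]]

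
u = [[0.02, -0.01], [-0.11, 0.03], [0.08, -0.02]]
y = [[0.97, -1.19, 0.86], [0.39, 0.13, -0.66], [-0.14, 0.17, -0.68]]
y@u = [[0.22,  -0.06],[-0.06,  0.01],[-0.08,  0.02]]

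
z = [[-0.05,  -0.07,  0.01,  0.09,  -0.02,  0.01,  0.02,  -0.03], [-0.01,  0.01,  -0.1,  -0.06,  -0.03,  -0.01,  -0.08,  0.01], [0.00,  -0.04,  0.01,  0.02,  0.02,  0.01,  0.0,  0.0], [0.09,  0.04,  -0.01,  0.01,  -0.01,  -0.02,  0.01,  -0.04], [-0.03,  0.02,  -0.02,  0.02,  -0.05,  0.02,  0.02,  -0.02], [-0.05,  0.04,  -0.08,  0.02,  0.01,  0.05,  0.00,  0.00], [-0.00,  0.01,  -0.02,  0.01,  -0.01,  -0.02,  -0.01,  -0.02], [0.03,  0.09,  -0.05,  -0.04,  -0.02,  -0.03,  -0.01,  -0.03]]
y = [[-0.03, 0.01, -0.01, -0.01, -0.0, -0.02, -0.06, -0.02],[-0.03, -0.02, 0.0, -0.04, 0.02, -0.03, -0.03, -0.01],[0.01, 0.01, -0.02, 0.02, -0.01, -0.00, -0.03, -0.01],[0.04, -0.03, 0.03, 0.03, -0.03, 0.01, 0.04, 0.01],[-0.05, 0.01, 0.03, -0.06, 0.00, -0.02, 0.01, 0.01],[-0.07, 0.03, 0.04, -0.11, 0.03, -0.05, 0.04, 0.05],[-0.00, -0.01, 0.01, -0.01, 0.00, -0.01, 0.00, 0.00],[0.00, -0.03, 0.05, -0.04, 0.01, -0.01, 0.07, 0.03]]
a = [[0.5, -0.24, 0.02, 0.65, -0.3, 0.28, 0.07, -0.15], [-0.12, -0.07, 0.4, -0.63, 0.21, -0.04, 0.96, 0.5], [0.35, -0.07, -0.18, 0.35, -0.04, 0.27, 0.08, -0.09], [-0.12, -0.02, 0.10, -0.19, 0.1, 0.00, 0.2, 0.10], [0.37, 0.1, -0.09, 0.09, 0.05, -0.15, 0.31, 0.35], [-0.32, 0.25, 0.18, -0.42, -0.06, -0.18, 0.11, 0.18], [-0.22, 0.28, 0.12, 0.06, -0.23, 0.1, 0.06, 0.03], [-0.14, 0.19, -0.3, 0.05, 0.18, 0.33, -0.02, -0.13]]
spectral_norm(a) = 1.63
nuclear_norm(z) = 0.66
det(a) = 0.00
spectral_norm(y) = 0.21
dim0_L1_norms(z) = [0.26, 0.32, 0.3, 0.27, 0.17, 0.17, 0.15, 0.15]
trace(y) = -0.06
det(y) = 0.00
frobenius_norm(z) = 0.30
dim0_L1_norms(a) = [2.14, 1.22, 1.39, 2.44, 1.17, 1.35, 1.81, 1.53]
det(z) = -0.00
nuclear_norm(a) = 4.33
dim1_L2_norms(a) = [0.96, 1.34, 0.61, 0.35, 0.64, 0.67, 0.46, 0.55]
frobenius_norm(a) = 2.14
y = z @ a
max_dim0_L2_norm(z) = 0.14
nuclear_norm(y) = 0.46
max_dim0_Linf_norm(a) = 0.96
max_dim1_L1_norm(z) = 0.31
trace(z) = -0.06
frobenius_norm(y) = 0.26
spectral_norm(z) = 0.20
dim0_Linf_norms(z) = [0.09, 0.09, 0.1, 0.09, 0.05, 0.05, 0.08, 0.04]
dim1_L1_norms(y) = [0.16, 0.18, 0.11, 0.22, 0.19, 0.42, 0.04, 0.24]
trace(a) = -0.14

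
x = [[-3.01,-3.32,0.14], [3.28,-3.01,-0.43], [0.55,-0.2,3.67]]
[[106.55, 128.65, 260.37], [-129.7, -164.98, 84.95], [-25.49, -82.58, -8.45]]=x @ [[-37.77,-48.26,-25.29],[2.10,4.37,-55.56],[-1.17,-15.03,-1.54]]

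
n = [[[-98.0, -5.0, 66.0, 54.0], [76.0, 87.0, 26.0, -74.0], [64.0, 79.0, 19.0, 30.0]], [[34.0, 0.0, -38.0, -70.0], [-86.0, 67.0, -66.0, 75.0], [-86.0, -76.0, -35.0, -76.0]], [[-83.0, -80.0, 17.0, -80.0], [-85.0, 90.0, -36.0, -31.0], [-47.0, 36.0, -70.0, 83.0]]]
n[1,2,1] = -76.0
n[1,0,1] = 0.0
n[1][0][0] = 34.0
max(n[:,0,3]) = 54.0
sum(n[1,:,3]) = -71.0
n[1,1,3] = 75.0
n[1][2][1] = -76.0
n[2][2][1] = 36.0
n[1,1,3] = 75.0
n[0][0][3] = 54.0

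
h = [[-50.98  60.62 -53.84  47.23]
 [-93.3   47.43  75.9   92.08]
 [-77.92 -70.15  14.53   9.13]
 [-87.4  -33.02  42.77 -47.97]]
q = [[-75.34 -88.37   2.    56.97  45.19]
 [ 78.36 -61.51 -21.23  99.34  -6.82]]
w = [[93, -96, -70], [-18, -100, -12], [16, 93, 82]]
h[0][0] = -50.98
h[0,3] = 47.23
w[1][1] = -100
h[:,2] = [-53.84, 75.9, 14.53, 42.77]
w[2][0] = 16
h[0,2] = -53.84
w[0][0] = 93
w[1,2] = -12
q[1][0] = 78.36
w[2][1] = 93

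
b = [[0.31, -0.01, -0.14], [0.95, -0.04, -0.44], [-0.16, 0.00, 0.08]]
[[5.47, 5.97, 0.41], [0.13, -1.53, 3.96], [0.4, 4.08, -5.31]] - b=[[5.16,5.98,0.55],  [-0.82,-1.49,4.4],  [0.56,4.08,-5.39]]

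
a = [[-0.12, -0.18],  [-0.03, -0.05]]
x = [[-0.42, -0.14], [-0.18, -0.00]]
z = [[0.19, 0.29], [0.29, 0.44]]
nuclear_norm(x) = 0.53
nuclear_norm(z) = 0.63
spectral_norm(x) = 0.47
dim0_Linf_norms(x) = [0.42, 0.14]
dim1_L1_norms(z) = [0.48, 0.73]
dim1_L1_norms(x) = [0.56, 0.18]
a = x @ z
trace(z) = 0.63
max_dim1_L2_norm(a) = 0.22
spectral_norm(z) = 0.63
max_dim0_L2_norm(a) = 0.19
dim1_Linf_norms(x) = [0.42, 0.18]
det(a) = 0.00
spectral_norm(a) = 0.22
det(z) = -0.00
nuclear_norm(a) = 0.23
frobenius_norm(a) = 0.22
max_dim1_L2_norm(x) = 0.44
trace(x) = -0.42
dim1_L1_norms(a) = [0.3, 0.08]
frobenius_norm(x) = 0.48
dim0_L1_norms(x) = [0.6, 0.14]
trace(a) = -0.17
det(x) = -0.03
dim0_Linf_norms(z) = [0.29, 0.44]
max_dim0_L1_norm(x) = 0.6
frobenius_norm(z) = 0.63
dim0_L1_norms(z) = [0.48, 0.73]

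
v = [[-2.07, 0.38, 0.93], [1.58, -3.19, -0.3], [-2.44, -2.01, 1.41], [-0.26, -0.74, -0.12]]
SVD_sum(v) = [[-2.08, 0.32, 0.93], [1.8, -0.28, -0.80], [-2.26, 0.35, 1.01], [-0.08, 0.01, 0.03]] + [[0.00, 0.06, -0.01], [-0.24, -2.92, 0.46], [-0.19, -2.36, 0.37], [-0.06, -0.72, 0.11]] + [[0.01, 0.0, 0.01], [0.02, 0.00, 0.04], [0.01, 0.0, 0.03], [-0.12, -0.03, -0.27]]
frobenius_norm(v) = 5.54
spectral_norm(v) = 3.94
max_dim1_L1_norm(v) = 5.86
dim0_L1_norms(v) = [6.35, 6.32, 2.76]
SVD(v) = [[-0.58, 0.02, 0.05], [0.51, -0.76, 0.15], [-0.63, -0.62, 0.11], [-0.02, -0.19, -0.98]] @ diag([3.937240810681717, 3.8826075286052046, 0.3026443085877128]) @ [[0.90, -0.14, -0.4],[0.08, 0.98, -0.16],[0.42, 0.11, 0.9]]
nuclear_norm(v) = 8.12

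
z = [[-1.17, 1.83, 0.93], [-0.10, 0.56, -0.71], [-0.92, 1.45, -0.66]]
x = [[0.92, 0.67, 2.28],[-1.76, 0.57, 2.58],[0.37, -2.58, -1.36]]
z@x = [[-3.95, -2.14, 0.79], [-1.34, 2.08, 2.18], [-3.64, 1.91, 2.54]]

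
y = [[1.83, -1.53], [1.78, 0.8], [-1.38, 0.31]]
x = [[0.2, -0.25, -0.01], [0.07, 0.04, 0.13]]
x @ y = [[-0.07, -0.51], [0.02, -0.03]]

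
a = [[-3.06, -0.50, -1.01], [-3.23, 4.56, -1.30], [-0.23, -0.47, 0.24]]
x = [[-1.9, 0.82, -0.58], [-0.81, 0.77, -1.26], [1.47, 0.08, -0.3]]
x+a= [[-4.96, 0.32, -1.59],[-4.04, 5.33, -2.56],[1.24, -0.39, -0.06]]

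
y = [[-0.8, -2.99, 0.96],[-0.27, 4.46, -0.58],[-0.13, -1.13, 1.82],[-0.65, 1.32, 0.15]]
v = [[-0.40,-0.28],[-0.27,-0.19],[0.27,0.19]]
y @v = [[1.39,  0.97],[-1.25,  -0.88],[0.85,  0.60],[-0.06,  -0.04]]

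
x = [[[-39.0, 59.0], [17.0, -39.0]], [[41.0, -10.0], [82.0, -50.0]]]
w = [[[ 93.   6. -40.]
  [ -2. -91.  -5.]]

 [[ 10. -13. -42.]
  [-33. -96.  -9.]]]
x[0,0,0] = -39.0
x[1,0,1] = -10.0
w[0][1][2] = -5.0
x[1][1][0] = 82.0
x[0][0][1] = 59.0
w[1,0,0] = 10.0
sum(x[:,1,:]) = 10.0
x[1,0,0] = 41.0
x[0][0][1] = 59.0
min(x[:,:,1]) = -50.0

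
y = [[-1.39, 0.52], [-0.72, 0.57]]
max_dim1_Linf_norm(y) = 1.39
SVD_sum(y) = [[-1.34,0.63], [-0.81,0.38]] + [[-0.05, -0.11],[0.09, 0.19]]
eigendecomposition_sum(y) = [[-1.34,0.4],[-0.55,0.16]] + [[-0.05, 0.12], [-0.17, 0.41]]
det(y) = -0.42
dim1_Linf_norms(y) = [1.39, 0.72]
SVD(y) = [[-0.86, -0.52], [-0.52, 0.86]] @ diag([1.7283922658479052, 0.24178539111605477]) @ [[0.9, -0.43], [0.43, 0.90]]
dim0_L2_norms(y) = [1.57, 0.77]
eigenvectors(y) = [[-0.92, -0.29], [-0.38, -0.96]]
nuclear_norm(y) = 1.97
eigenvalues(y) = [-1.18, 0.36]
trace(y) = -0.82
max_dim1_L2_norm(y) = 1.48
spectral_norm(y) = 1.73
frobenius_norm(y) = 1.75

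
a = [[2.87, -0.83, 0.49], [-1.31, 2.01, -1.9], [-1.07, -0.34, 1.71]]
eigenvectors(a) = [[(-0.21+0j), (-0.73+0j), -0.73-0.00j],[-0.85+0.00j, 0.35+0.32j, 0.35-0.32j],[(-0.48+0j), (0.42-0.26j), (0.42+0.26j)]]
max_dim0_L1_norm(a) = 5.25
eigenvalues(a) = [(0.63+0j), (2.98+0.53j), (2.98-0.53j)]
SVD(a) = [[-0.69, -0.48, 0.54], [0.72, -0.42, 0.56], [-0.04, 0.77, 0.63]] @ diag([3.9551951135668646, 2.600407119267215, 0.5576866751870319]) @ [[-0.73, 0.51, -0.45],[-0.64, -0.27, 0.72],[0.25, 0.81, 0.53]]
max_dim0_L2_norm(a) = 3.33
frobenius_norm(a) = 4.77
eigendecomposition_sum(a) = [[0.09-0.00j, (0.08+0j), 0.10+0.00j], [(0.37-0j), 0.32+0.00j, (0.39+0j)], [(0.21-0j), (0.18+0j), (0.22+0j)]] + [[1.39-0.43j, -0.45+1.47j, (0.2-2.44j)], [-0.84-0.40j, (0.85-0.5j), (-1.14+1.06j)], [(-0.64+0.73j), (-0.26-0.99j), 0.75+1.46j]] + [[1.39+0.43j, -0.45-1.47j, 0.20+2.44j], [-0.84+0.40j, (0.85+0.5j), (-1.14-1.06j)], [-0.64-0.73j, -0.26+0.99j, 0.75-1.46j]]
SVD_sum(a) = [[2.00, -1.41, 1.23], [-2.08, 1.46, -1.28], [0.12, -0.08, 0.07]] + [[0.79, 0.34, -0.9], [0.69, 0.29, -0.79], [-1.28, -0.54, 1.45]] + [[0.08, 0.24, 0.16], [0.08, 0.25, 0.16], [0.09, 0.29, 0.19]]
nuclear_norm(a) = 7.11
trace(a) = 6.59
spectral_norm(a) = 3.96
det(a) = 5.74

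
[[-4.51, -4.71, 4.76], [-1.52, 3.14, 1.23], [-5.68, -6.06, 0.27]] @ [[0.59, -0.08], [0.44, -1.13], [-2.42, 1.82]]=[[-16.25, 14.35], [-2.49, -1.19], [-6.67, 7.79]]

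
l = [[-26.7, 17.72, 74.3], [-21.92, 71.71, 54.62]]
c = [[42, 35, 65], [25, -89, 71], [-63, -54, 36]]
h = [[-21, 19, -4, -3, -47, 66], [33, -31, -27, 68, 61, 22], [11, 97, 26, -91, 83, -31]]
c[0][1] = 35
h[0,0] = -21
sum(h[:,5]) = 57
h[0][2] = -4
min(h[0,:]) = -47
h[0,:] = [-21, 19, -4, -3, -47, 66]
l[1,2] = 54.62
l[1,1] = 71.71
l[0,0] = -26.7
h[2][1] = 97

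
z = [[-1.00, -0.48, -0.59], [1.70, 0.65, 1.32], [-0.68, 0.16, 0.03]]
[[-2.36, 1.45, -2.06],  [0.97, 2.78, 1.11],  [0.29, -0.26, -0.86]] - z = [[-1.36, 1.93, -1.47], [-0.73, 2.13, -0.21], [0.97, -0.42, -0.89]]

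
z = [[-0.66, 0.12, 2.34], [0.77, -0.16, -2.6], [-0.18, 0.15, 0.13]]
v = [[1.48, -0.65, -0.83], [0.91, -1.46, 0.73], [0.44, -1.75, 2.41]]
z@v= [[0.16, -3.84, 6.27],[-0.15, 4.28, -7.02],[-0.07, -0.33, 0.57]]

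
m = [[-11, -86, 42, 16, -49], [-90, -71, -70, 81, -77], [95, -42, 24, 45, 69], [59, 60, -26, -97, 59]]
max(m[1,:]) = 81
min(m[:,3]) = -97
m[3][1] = 60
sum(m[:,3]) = 45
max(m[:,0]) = 95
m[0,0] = -11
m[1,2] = -70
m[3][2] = -26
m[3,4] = 59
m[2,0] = 95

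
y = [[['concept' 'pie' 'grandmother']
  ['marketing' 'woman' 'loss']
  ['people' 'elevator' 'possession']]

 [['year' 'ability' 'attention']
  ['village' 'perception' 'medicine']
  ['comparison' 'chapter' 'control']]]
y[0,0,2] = 'grandmother'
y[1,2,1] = 'chapter'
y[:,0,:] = [['concept', 'pie', 'grandmother'], ['year', 'ability', 'attention']]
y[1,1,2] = 'medicine'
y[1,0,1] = 'ability'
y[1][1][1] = 'perception'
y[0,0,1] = 'pie'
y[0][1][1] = 'woman'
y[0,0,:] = ['concept', 'pie', 'grandmother']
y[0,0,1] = 'pie'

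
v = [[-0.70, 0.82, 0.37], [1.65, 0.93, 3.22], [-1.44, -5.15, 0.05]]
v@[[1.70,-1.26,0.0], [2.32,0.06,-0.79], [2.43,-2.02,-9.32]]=[[1.61, 0.18, -4.10], [12.79, -8.53, -30.75], [-14.27, 1.4, 3.60]]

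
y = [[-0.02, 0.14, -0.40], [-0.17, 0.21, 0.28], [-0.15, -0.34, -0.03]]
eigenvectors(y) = [[0.85+0.00j,0.20+0.53j,0.20-0.53j],[-0.01+0.00j,-0.66+0.00j,-0.66-0.00j],[0.53+0.00j,0.11-0.48j,0.11+0.48j]]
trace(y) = 0.16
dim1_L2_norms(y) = [0.42, 0.39, 0.37]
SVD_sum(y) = [[0.06, -0.06, -0.35], [-0.05, 0.05, 0.32], [0.01, -0.01, -0.06]] + [[0.03, 0.19, -0.03], [0.02, 0.14, -0.02], [-0.05, -0.34, 0.05]] + [[-0.11, 0.01, -0.02], [-0.13, 0.01, -0.03], [-0.11, 0.01, -0.02]]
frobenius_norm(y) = 0.69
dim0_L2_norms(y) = [0.23, 0.42, 0.49]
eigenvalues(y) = [(-0.27+0j), (0.21+0.34j), (0.21-0.34j)]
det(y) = -0.04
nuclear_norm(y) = 1.13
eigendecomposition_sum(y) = [[(-0.16+0j), (-0.08+0j), (-0.18+0j)], [-0j, 0.00-0.00j, -0j], [-0.10+0.00j, (-0.05+0j), (-0.11+0j)]] + [[0.07+0.05j, (0.11-0.14j), (-0.11-0.09j)], [(-0.09+0.05j), (0.1+0.17j), (0.14-0.09j)], [(-0.03-0.07j), (-0.15+0.05j), (0.04+0.12j)]] + [[(0.07-0.05j),  (0.11+0.14j),  -0.11+0.09j], [-0.09-0.05j,  (0.1-0.17j),  0.14+0.09j], [-0.03+0.07j,  -0.15-0.05j,  (0.04-0.12j)]]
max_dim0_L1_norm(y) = 0.71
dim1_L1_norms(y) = [0.56, 0.66, 0.52]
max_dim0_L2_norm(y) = 0.49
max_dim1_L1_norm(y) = 0.66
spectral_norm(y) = 0.50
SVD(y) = [[0.73, -0.45, -0.51], [-0.67, -0.34, -0.66], [0.12, 0.83, -0.55]] @ diag([0.4973149321688573, 0.4233402459942622, 0.20942992709592032]) @ [[0.16, -0.16, -0.97],[-0.13, -0.98, 0.13],[0.98, -0.11, 0.18]]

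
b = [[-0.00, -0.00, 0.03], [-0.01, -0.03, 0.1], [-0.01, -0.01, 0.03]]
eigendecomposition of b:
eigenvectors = [[(-0.29+0.36j), -0.29-0.36j, 0.36+0.00j], [(-0.82+0j), (-0.82-0j), (-0.92+0j)], [-0.32-0.15j, (-0.32+0.15j), -0.14+0.00j]]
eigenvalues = [(0.01+0.02j), (0.01-0.02j), (-0.01+0j)]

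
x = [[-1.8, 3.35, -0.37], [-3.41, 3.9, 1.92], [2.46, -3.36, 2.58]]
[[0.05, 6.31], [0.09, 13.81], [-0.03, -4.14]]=x @ [[-0.01, -2.05],[0.01, 0.96],[0.01, 1.60]]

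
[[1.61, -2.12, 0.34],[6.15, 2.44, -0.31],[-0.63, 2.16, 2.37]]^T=[[1.61,6.15,-0.63],[-2.12,2.44,2.16],[0.34,-0.31,2.37]]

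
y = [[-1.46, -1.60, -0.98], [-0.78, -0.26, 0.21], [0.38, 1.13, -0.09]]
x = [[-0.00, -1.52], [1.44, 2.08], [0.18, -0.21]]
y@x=[[-2.48, -0.9], [-0.34, 0.60], [1.61, 1.79]]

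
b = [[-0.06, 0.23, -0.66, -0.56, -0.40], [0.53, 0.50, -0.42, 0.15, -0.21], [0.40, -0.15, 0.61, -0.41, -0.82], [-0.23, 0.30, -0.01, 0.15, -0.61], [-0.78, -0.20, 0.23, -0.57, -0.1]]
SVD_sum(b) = [[-0.07, -0.04, 0.08, -0.10, -0.09],[0.20, 0.13, -0.23, 0.28, 0.26],[-0.32, -0.21, 0.37, -0.45, -0.41],[-0.09, -0.06, 0.11, -0.13, -0.12],[-0.33, -0.21, 0.38, -0.47, -0.42]] + [[0.30, 0.22, -0.14, -0.06, -0.4], [0.37, 0.27, -0.18, -0.08, -0.5], [0.33, 0.24, -0.16, -0.07, -0.44], [0.22, 0.16, -0.10, -0.05, -0.29], [-0.22, -0.16, 0.10, 0.05, 0.29]] + [[-0.41, 0.17, -0.54, -0.27, 0.03],[-0.04, 0.02, -0.05, -0.03, 0.00],[0.31, -0.13, 0.42, 0.21, -0.02],[-0.07, 0.03, -0.09, -0.05, 0.0],[-0.22, 0.09, -0.30, -0.15, 0.01]] + [[0.12, -0.08, -0.04, -0.15, 0.08],[-0.00, 0.00, 0.0, 0.0, -0.00],[0.08, -0.05, -0.02, -0.09, 0.05],[-0.29, 0.19, 0.09, 0.36, -0.20],[-0.02, 0.01, 0.01, 0.02, -0.01]] + [[-0.0, -0.04, -0.02, 0.02, -0.02], [0.0, 0.08, 0.04, -0.03, 0.03], [-0.0, -0.0, -0.00, 0.0, -0.00], [-0.0, -0.02, -0.01, 0.01, -0.01], [0.0, 0.06, 0.03, -0.03, 0.03]]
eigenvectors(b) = [[(0.61+0j), (-0.08+0.47j), -0.08-0.47j, (0.12+0j), 0.08+0.00j], [(-0.1+0j), (0.33+0.33j), (0.33-0.33j), 0.74+0.00j, (-0.52+0j)], [0.24+0.00j, 0.57+0.00j, (0.57-0j), (0.38+0j), 0.01+0.00j], [(0.42+0j), 0.30-0.19j, 0.30+0.19j, -0.43+0.00j, (-0.7+0j)], [(0.62+0j), -0.26-0.21j, (-0.26+0.21j), 0.34+0.00j, (0.48+0j)]]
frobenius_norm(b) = 2.17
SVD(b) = [[-0.14, 0.45, -0.72, 0.36, -0.35], [0.39, 0.57, -0.07, -0.01, 0.72], [-0.62, 0.50, 0.55, 0.23, -0.0], [-0.18, 0.33, -0.12, -0.9, -0.19], [-0.64, -0.33, -0.39, -0.06, 0.57]] @ diag([1.2983833356285186, 1.2461316326871992, 1.040159249178053, 0.6063833215237455, 0.142213471604063]) @ [[0.39, 0.26, -0.46, 0.56, 0.50],  [0.53, 0.38, -0.25, -0.11, -0.71],  [0.54, -0.23, 0.72, 0.36, -0.04],  [0.53, -0.35, -0.16, -0.66, 0.36],  [0.01, 0.78, 0.42, -0.32, 0.34]]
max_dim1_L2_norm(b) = 1.18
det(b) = -0.15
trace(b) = 1.10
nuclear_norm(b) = 4.33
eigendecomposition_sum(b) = [[(-0.4+0j),0.07+0.00j,(-0.08+0j),(-0.39+0j),-0.43-0.00j],[0.06-0.00j,(-0.01-0j),0.01-0.00j,0.06-0.00j,(0.07+0j)],[-0.16+0.00j,0.03+0.00j,(-0.03+0j),(-0.15+0j),(-0.17-0j)],[(-0.27+0j),(0.05+0j),-0.05+0.00j,-0.27+0.00j,-0.30-0.00j],[-0.40+0.00j,(0.07+0j),-0.08+0.00j,(-0.4+0j),(-0.43-0j)]] + [[(0.17+0.27j),  0.10-0.08j,  (-0.32+0.22j),  -0.05-0.11j,  0.01-0.30j], [0.31+0.02j,  (-0.01-0.13j),  (-0.01+0.38j),  -0.12-0.02j,  (-0.23-0.18j)], [0.29-0.25j,  (-0.12-0.1j),  0.32+0.34j,  (-0.12+0.09j),  -0.35+0.05j], [0.07-0.23j,  (-0.1-0.02j),  (0.28+0.07j),  -0.03+0.08j,  -0.17+0.14j], [-0.22+0.01j,  (0.02+0.09j),  (-0.02-0.27j),  0.08+0.00j,  (0.18+0.11j)]] + [[(0.17-0.27j), (0.1+0.08j), -0.32-0.22j, -0.05+0.11j, (0.01+0.3j)], [(0.31-0.02j), -0.01+0.13j, -0.01-0.38j, (-0.12+0.02j), -0.23+0.18j], [(0.29+0.25j), (-0.12+0.1j), (0.32-0.34j), -0.12-0.09j, -0.35-0.05j], [0.07+0.23j, (-0.1+0.02j), (0.28-0.07j), (-0.03-0.08j), -0.17-0.14j], [(-0.22-0.01j), (0.02-0.09j), -0.02+0.27j, (0.08-0j), (0.18-0.11j)]] + [[(-0.01-0j), (0.02-0j), (-0-0j), (-0.01-0j), 0.02+0.00j],[(-0.06-0j), 0.13-0.00j, -0.02-0.00j, -0.03-0.00j, 0.11+0.00j],[-0.03-0.00j, 0.07-0.00j, (-0.01-0j), -0.02-0.00j, 0.06+0.00j],[0.04+0.00j, (-0.08+0j), (0.01+0j), (0.02+0j), -0.06-0.00j],[-0.03-0.00j, (0.06-0j), -0.01-0.00j, (-0.01-0j), 0.05+0.00j]] + [[(0.02+0j), -0.06-0.00j, 0.06+0.00j, -0.05-0.00j, (-0.01-0j)], [(-0.1-0j), 0.40+0.00j, -0.40-0.00j, 0.35+0.00j, (0.08+0j)], [0j, (-0.01-0j), 0.01+0.00j, (-0.01-0j), -0.00-0.00j], [(-0.14-0j), 0.53+0.00j, -0.53-0.00j, 0.47+0.00j, (0.1+0j)], [0.09+0.00j, (-0.36-0j), (0.37+0j), -0.32-0.00j, -0.07-0.00j]]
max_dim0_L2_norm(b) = 1.12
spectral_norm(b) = 1.30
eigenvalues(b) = [(-1.14+0j), (0.62+0.67j), (0.62-0.67j), (0.18+0j), (0.82+0j)]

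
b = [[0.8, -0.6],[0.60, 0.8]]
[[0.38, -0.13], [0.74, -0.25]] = b@[[0.75, -0.25],  [0.36, -0.12]]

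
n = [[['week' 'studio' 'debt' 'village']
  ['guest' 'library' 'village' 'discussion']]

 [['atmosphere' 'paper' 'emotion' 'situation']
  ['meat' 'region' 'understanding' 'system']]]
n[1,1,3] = 'system'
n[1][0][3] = 'situation'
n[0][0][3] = 'village'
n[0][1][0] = 'guest'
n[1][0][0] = 'atmosphere'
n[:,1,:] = [['guest', 'library', 'village', 'discussion'], ['meat', 'region', 'understanding', 'system']]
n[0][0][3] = 'village'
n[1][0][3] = 'situation'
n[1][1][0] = 'meat'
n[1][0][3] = 'situation'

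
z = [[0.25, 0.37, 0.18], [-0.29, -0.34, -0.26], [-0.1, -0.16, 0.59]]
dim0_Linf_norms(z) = [0.29, 0.37, 0.59]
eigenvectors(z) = [[0.75+0.00j,  (0.75-0j),  (0.16+0j)], [-0.61+0.26j,  (-0.61-0.26j),  (-0.3+0j)], [(-0.05+0.05j),  -0.05-0.05j,  0.94+0.00j]]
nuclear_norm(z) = 1.36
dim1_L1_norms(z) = [0.8, 0.89, 0.85]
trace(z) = 0.50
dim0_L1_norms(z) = [0.64, 0.87, 1.03]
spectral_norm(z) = 0.73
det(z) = 0.01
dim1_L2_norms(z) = [0.48, 0.52, 0.62]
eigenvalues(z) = [(-0.06+0.14j), (-0.06-0.14j), (0.62+0j)]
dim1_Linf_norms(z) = [0.37, 0.34, 0.59]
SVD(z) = [[-0.6, 0.35, -0.72],  [0.68, -0.26, -0.69],  [-0.43, -0.9, -0.08]] @ diag([0.725564941615819, 0.5959985068183355, 0.03378306333575676]) @ [[-0.42, -0.53, -0.74], [0.42, 0.61, -0.67], [0.8, -0.59, -0.03]]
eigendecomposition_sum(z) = [[(0.13+0.14j), (0.2+0.09j), (0.04+0j)], [-0.16-0.07j, -0.19-0.01j, (-0.03+0.01j)], [-0.02+0.00j, -0.02+0.01j, (-0+0j)]] + [[0.13-0.14j, 0.20-0.09j, (0.04-0j)], [-0.16+0.07j, -0.19+0.01j, -0.03-0.01j], [(-0.02-0j), -0.02-0.01j, -0.00-0.00j]] + [[(-0.01+0j), -0.02+0.00j, (0.1+0j)],[(0.02-0j), (0.04-0j), (-0.19-0j)],[-0.06+0.00j, -0.12+0.00j, 0.60+0.00j]]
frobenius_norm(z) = 0.94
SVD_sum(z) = [[0.18,  0.23,  0.32], [-0.21,  -0.26,  -0.36], [0.13,  0.16,  0.23]] + [[0.09,0.13,-0.14], [-0.06,-0.09,0.10], [-0.23,-0.33,0.36]] + [[-0.02, 0.01, 0.00],  [-0.02, 0.01, 0.00],  [-0.00, 0.00, 0.00]]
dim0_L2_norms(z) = [0.4, 0.53, 0.67]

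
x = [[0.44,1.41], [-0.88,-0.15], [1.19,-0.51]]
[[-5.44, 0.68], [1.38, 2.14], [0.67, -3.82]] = x @ [[-0.96, -2.65], [-3.56, 1.31]]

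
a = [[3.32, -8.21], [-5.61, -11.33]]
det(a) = -83.67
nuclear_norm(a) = 20.14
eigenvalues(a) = [5.98, -13.99]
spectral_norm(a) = 14.28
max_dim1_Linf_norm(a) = 11.33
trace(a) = -8.01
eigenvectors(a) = [[0.95,0.43],  [-0.31,0.9]]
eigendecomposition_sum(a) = [[5.18, -2.46], [-1.68, 0.80]] + [[-1.86, -5.75], [-3.93, -12.13]]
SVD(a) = [[0.51, 0.86], [0.86, -0.51]] @ diag([14.280645281133753, 5.85923803531076]) @ [[-0.22, -0.98], [0.98, -0.22]]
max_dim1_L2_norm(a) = 12.64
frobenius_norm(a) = 15.44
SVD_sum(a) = [[-1.60, -7.1], [-2.70, -11.99]] + [[4.92, -1.11], [-2.91, 0.66]]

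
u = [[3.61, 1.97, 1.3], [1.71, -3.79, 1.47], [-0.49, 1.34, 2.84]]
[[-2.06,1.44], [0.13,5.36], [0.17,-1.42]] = u@[[-0.48, 0.89], [-0.22, -0.97], [0.08, 0.11]]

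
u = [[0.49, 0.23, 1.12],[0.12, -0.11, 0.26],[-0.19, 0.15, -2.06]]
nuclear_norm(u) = 2.96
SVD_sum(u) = [[0.21, -0.01, 1.17], [0.05, -0.00, 0.27], [-0.36, 0.02, -2.03]] + [[0.28,  0.24,  -0.05], [-0.01,  -0.01,  0.00], [0.16,  0.14,  -0.03]] + [[-0.00, 0.0, 0.0], [0.08, -0.10, -0.02], [0.01, -0.01, -0.00]]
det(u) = 0.13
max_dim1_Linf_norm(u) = 2.06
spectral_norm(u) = 2.40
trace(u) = -1.68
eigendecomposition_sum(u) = [[0.07, -0.08, 0.90],[0.02, -0.02, 0.22],[-0.17, 0.18, -2.05]] + [[0.43, 0.23, 0.22], [0.08, 0.04, 0.04], [-0.03, -0.01, -0.01]] + [[-0.01, 0.08, 0.00],[0.02, -0.13, -0.0],[0.00, -0.02, -0.0]]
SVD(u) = [[-0.49, -0.87, 0.03], [-0.12, 0.03, -0.99], [0.86, -0.5, -0.12]] @ diag([2.39574121042516, 0.43288158559039186, 0.12937382087323115]) @ [[-0.18,  0.01,  -0.98], [-0.76,  -0.64,  0.13], [-0.63,  0.77,  0.12]]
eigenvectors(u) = [[-0.4,-0.98,-0.51], [-0.10,-0.18,0.85], [0.91,0.06,0.12]]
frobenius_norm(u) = 2.44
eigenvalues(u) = [-1.99, 0.46, -0.15]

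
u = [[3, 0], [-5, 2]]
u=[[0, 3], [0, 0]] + [[3, -3], [-5, 2]]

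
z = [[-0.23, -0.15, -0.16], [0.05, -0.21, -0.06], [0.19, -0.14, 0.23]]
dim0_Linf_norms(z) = [0.23, 0.21, 0.23]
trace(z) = -0.21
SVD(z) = [[-0.69, 0.49, -0.54],  [-0.02, 0.73, 0.68],  [0.72, 0.48, -0.49]] @ diag([0.4055348491737846, 0.2941177470144091, 0.09400126061263109]) @ [[0.73, 0.01, 0.69],[0.05, -1.0, -0.04],[0.68, 0.06, -0.73]]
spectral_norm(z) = 0.41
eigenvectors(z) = [[(-0.29+0j), (0.82+0j), 0.82-0.00j], [-0.17+0.00j, (0.13-0.45j), (0.13+0.45j)], [(0.94+0j), -0.26-0.22j, -0.26+0.22j]]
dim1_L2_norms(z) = [0.32, 0.22, 0.33]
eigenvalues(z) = [(0.2+0j), (-0.2+0.12j), (-0.2-0.12j)]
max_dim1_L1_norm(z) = 0.56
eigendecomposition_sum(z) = [[-0.02+0.00j, (0.03+0j), (-0.06+0j)], [(-0.01+0j), 0.02+0.00j, (-0.04+0j)], [0.08+0.00j, -0.10+0.00j, (0.2+0j)]] + [[(-0.1+0.09j), (-0.09-0.18j), (-0.05-0.01j)], [(0.03+0.07j), (-0.11+0.02j), -0.01+0.03j], [0.06-0.00j, (-0.02+0.08j), (0.01+0.01j)]] + [[-0.10-0.09j,-0.09+0.18j,-0.05+0.01j], [0.03-0.07j,(-0.11-0.02j),-0.01-0.03j], [(0.06+0j),(-0.02-0.08j),(0.01-0.01j)]]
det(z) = 0.01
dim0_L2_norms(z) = [0.3, 0.29, 0.29]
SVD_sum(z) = [[-0.2, -0.0, -0.19],[-0.01, -0.0, -0.01],[0.21, 0.0, 0.2]] + [[0.01, -0.14, -0.01],[0.01, -0.21, -0.01],[0.01, -0.14, -0.01]] + [[-0.03, -0.00, 0.04], [0.04, 0.0, -0.05], [-0.03, -0.00, 0.03]]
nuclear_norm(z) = 0.79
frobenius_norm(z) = 0.51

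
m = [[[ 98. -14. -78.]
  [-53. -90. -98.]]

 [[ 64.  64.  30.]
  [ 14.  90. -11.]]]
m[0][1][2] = -98.0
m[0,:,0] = [98.0, -53.0]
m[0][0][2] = -78.0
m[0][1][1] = -90.0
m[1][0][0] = 64.0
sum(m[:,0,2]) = -48.0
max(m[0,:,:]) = 98.0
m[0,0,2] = -78.0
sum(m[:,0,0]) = 162.0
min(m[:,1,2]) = -98.0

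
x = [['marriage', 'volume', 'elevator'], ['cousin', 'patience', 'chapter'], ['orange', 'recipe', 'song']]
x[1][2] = 'chapter'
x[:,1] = ['volume', 'patience', 'recipe']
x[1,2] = 'chapter'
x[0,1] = 'volume'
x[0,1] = 'volume'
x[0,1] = 'volume'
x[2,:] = ['orange', 'recipe', 'song']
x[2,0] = 'orange'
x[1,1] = 'patience'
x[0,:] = ['marriage', 'volume', 'elevator']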